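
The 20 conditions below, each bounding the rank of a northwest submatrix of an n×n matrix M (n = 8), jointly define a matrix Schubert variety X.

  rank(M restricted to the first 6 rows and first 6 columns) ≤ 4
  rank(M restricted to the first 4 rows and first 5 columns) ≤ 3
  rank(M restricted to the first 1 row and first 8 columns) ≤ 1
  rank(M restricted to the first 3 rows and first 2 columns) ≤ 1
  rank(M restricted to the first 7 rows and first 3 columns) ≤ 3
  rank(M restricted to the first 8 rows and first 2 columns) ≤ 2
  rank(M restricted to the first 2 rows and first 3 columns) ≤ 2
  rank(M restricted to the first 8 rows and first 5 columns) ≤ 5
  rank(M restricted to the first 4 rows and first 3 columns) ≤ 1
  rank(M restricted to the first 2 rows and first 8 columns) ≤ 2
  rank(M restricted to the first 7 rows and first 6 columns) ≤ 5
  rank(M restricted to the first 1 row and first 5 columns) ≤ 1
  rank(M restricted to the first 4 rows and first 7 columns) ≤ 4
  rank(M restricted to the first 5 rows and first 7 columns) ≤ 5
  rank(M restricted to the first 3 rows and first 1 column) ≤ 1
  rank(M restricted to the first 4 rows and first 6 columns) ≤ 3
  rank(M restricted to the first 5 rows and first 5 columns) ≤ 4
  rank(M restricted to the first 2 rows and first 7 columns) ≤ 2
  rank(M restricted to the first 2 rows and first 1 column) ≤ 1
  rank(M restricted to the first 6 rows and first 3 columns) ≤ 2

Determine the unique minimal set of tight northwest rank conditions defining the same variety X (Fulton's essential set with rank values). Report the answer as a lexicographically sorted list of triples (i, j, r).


Computing R[i][j] = min implied NW-rank bound (n=8, 20 conditions):

  R[1]: 1, 1, 1, 1, 1, 1, 1, 1
  R[2]: 1, 1, 1, 2, 2, 2, 2, 2
  R[3]: 1, 1, 1, 2, 3, 3, 3, 3
  R[4]: 1, 1, 1, 2, 3, 3, 4, 4
  R[5]: 1, 2, 2, 3, 4, 4, 5, 5
  R[6]: 1, 2, 2, 3, 4, 4, 5, 6
  R[7]: 1, 2, 3, 4, 5, 5, 6, 7
  R[8]: 1, 2, 3, 4, 5, 6, 7, 8

second differences of R give the permutation w = (1, 4, 5, 7, 2, 8, 3, 6).

D(w) has 9 cells with 4 SE-corners; essential set:

[(4, 3, 1), (4, 6, 3), (6, 3, 2), (6, 6, 4)]


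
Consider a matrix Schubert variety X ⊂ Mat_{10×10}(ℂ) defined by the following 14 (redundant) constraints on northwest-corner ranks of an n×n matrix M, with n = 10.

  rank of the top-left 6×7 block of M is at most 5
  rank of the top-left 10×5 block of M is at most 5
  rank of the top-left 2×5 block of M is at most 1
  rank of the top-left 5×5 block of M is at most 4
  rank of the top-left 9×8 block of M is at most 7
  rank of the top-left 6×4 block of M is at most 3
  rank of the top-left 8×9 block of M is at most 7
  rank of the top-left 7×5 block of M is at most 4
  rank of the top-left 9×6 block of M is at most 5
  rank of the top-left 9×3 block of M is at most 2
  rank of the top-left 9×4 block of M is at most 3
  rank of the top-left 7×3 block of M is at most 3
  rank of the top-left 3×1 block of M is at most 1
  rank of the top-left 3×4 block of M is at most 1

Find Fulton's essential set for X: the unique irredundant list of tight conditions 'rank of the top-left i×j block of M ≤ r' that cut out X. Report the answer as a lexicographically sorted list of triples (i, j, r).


Reconstructing r_w from the 14 given conditions:

  i=1: 1, 1, 1, 1, 1, 1, 1, 1, 1, 1
  i=2: 1, 1, 1, 1, 1, 2, 2, 2, 2, 2
  i=3: 1, 1, 1, 1, 2, 3, 3, 3, 3, 3
  i=4: 1, 2, 2, 2, 3, 4, 4, 4, 4, 4
  i=5: 1, 2, 2, 3, 4, 5, 5, 5, 5, 5
  i=6: 1, 2, 2, 3, 4, 5, 5, 6, 6, 6
  i=7: 1, 2, 2, 3, 4, 5, 6, 7, 7, 7
  i=8: 1, 2, 2, 3, 4, 5, 6, 7, 7, 8
  i=9: 1, 2, 2, 3, 4, 5, 6, 7, 8, 9
  i=10: 1, 2, 3, 4, 5, 6, 7, 8, 9, 10

the unique w with this rank table is (1, 6, 5, 2, 4, 8, 7, 10, 9, 3).

|D(w)|=14, |Ess(w)|=5:

[(2, 5, 1), (3, 4, 1), (6, 7, 5), (8, 9, 7), (9, 3, 2)]


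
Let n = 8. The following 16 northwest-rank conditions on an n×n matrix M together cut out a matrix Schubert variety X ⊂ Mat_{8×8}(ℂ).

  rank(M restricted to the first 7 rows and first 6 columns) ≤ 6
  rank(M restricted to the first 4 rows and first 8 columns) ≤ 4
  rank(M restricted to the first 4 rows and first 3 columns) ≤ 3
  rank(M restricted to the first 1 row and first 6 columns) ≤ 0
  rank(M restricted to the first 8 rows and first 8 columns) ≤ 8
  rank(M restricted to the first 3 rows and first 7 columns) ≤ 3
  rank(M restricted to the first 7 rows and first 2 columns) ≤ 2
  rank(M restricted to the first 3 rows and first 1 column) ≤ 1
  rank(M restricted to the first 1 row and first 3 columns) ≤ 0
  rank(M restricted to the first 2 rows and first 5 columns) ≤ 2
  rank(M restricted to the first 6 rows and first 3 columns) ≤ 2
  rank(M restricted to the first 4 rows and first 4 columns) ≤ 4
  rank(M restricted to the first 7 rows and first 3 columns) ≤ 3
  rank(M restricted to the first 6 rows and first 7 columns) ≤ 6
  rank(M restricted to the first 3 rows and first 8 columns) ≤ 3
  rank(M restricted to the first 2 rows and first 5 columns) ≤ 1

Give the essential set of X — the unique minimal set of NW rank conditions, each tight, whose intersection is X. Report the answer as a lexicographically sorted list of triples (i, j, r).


Propagating the 16 rank bounds to every northwest block:

  R[1]: 0 | 0 | 0 | 0 | 0 | 0 | 1 | 1
  R[2]: 1 | 1 | 1 | 1 | 1 | 1 | 2 | 2
  R[3]: 1 | 2 | 2 | 2 | 2 | 2 | 3 | 3
  R[4]: 1 | 2 | 2 | 3 | 3 | 3 | 4 | 4
  R[5]: 1 | 2 | 2 | 3 | 4 | 4 | 5 | 5
  R[6]: 1 | 2 | 2 | 3 | 4 | 5 | 6 | 6
  R[7]: 1 | 2 | 3 | 4 | 5 | 6 | 7 | 7
  R[8]: 1 | 2 | 3 | 4 | 5 | 6 | 7 | 8

the unique w with this rank table is (7, 1, 2, 4, 5, 6, 3, 8).

ℓ(w)=9; the 2 essential cells (i,j,r):

[(1, 6, 0), (6, 3, 2)]


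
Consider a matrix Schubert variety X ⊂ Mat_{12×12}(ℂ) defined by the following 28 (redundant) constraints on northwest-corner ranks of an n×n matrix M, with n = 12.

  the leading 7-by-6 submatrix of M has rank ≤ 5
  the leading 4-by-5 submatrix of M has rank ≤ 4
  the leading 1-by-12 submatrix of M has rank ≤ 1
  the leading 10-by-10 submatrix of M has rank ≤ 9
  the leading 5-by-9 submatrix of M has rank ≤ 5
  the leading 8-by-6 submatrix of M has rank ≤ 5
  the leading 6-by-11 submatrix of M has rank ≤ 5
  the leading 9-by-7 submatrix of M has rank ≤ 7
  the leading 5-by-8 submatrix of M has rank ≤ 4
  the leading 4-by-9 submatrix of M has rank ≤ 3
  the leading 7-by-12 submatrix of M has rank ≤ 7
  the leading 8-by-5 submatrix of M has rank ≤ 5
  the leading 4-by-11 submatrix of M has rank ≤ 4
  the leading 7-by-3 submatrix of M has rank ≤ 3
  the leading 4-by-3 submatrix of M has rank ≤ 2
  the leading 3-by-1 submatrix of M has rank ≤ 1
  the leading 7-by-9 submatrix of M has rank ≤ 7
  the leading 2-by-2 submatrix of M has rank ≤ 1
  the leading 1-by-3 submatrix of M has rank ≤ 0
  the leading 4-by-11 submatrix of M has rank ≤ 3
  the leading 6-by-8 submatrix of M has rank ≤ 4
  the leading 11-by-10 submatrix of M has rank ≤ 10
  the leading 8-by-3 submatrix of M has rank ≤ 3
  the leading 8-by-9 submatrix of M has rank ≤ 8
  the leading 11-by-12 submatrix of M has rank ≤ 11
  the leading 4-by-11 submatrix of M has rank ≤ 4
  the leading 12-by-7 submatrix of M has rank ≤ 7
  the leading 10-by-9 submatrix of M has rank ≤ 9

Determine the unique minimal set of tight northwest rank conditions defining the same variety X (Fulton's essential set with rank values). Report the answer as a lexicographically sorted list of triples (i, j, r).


Reconstructing r_w from the 28 given conditions:

  row 1: 0, 0, 0, 1, 1, 1, 1, 1, 1, 1, 1, 1
  row 2: 1, 1, 1, 2, 2, 2, 2, 2, 2, 2, 2, 2
  row 3: 1, 2, 2, 3, 3, 3, 3, 3, 3, 3, 3, 3
  row 4: 1, 2, 2, 3, 3, 3, 3, 3, 3, 3, 3, 4
  row 5: 1, 2, 3, 4, 4, 4, 4, 4, 4, 4, 4, 5
  row 6: 1, 2, 3, 4, 4, 4, 4, 4, 5, 5, 5, 6
  row 7: 1, 2, 3, 4, 5, 5, 5, 5, 6, 6, 6, 7
  row 8: 1, 2, 3, 4, 5, 5, 6, 6, 7, 7, 7, 8
  row 9: 1, 2, 3, 4, 5, 6, 7, 7, 8, 8, 8, 9
  row 10: 1, 2, 3, 4, 5, 6, 7, 8, 9, 9, 9, 10
  row 11: 1, 2, 3, 4, 5, 6, 7, 8, 9, 10, 10, 11
  row 12: 1, 2, 3, 4, 5, 6, 7, 8, 9, 10, 11, 12

hence w(1..12) = (4, 1, 2, 12, 3, 9, 5, 7, 6, 8, 10, 11).

Rothe diagram D(w) (16 cells), 5 SE-corners (essential conditions):

[(1, 3, 0), (4, 3, 2), (4, 11, 3), (6, 8, 4), (8, 6, 5)]


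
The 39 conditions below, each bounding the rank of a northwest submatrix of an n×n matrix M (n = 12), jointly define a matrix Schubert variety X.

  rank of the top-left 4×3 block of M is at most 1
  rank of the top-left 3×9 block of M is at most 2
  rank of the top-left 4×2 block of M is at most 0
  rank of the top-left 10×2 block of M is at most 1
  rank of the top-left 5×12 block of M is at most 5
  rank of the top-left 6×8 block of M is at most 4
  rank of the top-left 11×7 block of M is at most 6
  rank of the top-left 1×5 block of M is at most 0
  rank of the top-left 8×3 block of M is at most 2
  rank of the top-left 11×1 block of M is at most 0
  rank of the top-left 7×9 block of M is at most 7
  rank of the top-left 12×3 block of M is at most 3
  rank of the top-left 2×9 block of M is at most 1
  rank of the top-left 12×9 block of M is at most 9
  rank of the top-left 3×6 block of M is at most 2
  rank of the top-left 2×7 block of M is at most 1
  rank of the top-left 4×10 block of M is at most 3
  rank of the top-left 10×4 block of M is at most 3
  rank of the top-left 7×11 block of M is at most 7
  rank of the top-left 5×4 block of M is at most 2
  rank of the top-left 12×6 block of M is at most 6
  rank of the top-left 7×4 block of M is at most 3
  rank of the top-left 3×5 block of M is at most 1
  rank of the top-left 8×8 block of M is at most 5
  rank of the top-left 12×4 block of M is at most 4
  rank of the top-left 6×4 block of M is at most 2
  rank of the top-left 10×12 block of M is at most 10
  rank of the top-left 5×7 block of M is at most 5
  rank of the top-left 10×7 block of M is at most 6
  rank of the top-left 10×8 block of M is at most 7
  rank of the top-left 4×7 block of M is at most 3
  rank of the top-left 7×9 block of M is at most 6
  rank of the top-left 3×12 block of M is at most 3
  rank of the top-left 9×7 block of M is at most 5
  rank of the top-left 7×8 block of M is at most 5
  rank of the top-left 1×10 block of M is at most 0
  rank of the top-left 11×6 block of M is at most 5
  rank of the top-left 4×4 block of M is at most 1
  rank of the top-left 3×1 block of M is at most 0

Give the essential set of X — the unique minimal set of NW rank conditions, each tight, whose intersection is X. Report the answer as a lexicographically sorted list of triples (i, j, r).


Reconstructing r_w from the 39 given conditions:

  row 1: 0 | 0 | 0 | 0 | 0 | 0 | 0 | 0 | 0 | 0 | 1 | 1
  row 2: 0 | 0 | 1 | 1 | 1 | 1 | 1 | 1 | 1 | 1 | 2 | 2
  row 3: 0 | 0 | 1 | 1 | 1 | 2 | 2 | 2 | 2 | 2 | 3 | 3
  row 4: 0 | 0 | 1 | 1 | 2 | 3 | 3 | 3 | 3 | 3 | 4 | 4
  row 5: 0 | 1 | 2 | 2 | 3 | 4 | 4 | 4 | 4 | 4 | 5 | 5
  row 6: 0 | 1 | 2 | 2 | 3 | 4 | 4 | 4 | 5 | 5 | 6 | 6
  row 7: 0 | 1 | 2 | 3 | 4 | 5 | 5 | 5 | 6 | 6 | 7 | 7
  row 8: 0 | 1 | 2 | 3 | 4 | 5 | 5 | 5 | 6 | 7 | 8 | 8
  row 9: 0 | 1 | 2 | 3 | 4 | 5 | 5 | 6 | 7 | 8 | 9 | 9
  row 10: 0 | 1 | 2 | 3 | 4 | 5 | 6 | 7 | 8 | 9 | 10 | 10
  row 11: 0 | 1 | 2 | 3 | 4 | 5 | 6 | 7 | 8 | 9 | 10 | 11
  row 12: 1 | 2 | 3 | 4 | 5 | 6 | 7 | 8 | 9 | 10 | 11 | 12

so w = (11, 3, 6, 5, 2, 9, 4, 10, 8, 7, 12, 1).

|D(w)|=32, |Ess(w)|=9:

[(1, 10, 0), (3, 5, 1), (4, 2, 0), (4, 4, 1), (6, 4, 2), (6, 8, 4), (8, 8, 5), (9, 7, 5), (11, 1, 0)]


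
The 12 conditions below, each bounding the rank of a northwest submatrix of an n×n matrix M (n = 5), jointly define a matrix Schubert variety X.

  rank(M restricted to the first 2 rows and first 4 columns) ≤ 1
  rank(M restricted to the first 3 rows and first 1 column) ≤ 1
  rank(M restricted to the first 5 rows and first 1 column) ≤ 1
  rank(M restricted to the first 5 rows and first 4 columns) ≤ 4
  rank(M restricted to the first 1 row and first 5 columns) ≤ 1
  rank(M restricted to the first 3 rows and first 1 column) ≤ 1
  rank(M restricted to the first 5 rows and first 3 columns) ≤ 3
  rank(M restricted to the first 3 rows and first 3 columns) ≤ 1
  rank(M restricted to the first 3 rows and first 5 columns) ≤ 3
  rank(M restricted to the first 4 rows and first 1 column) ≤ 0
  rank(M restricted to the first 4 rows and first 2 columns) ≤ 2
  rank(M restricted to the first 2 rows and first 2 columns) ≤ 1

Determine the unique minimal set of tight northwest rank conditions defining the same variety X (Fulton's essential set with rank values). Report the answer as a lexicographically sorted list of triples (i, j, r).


Rank table r_w(5×5) implied by the 12 constraints:

  i=1: 0 | 1 | 1 | 1 | 1
  i=2: 0 | 1 | 1 | 1 | 2
  i=3: 0 | 1 | 1 | 2 | 3
  i=4: 0 | 1 | 2 | 3 | 4
  i=5: 1 | 2 | 3 | 4 | 5

so w = (2, 5, 4, 3, 1).

|D(w)|=7, |Ess(w)|=3:

[(2, 4, 1), (3, 3, 1), (4, 1, 0)]


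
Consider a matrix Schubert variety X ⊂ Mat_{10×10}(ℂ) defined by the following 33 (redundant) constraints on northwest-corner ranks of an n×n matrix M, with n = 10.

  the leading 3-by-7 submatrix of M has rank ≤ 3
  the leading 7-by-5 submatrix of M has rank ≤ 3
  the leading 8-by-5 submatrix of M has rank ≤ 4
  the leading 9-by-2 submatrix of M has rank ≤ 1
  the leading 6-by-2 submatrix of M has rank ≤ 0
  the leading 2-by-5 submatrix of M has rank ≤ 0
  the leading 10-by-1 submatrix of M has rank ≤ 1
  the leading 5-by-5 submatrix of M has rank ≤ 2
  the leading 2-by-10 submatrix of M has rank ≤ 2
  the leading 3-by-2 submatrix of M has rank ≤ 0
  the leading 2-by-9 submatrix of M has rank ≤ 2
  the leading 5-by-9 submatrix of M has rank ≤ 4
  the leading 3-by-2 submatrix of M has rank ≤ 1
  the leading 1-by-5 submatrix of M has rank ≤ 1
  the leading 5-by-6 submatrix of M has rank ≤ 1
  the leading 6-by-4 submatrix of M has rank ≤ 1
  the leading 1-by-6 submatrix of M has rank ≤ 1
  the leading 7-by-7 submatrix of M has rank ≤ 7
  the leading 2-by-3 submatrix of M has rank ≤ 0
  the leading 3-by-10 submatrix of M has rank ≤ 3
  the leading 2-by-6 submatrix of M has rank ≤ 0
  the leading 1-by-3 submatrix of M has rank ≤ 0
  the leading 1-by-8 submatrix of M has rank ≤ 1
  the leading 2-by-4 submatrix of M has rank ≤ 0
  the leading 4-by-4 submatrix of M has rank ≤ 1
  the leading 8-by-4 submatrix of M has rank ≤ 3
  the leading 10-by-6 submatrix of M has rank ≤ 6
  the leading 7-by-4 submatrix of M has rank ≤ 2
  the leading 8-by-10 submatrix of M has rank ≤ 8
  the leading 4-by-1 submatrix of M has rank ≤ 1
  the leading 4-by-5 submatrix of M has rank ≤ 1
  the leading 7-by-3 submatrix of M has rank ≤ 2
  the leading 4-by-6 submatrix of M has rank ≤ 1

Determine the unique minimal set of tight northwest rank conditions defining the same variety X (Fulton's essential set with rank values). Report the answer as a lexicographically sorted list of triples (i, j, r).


Reconstructing r_w from the 33 given conditions:

  R[1]: 0  0  0  0  0  0  1  1  1  1
  R[2]: 0  0  0  0  0  0  1  2  2  2
  R[3]: 0  0  1  1  1  1  2  3  3  3
  R[4]: 0  0  1  1  1  1  2  3  4  4
  R[5]: 0  0  1  1  1  1  2  3  4  5
  R[6]: 0  0  1  1  2  2  3  4  5  6
  R[7]: 1  1  2  2  3  3  4  5  6  7
  R[8]: 1  1  2  3  4  4  5  6  7  8
  R[9]: 1  1  2  3  4  5  6  7  8  9
  R[10]: 1  2  3  4  5  6  7  8  9  10

giving w = (7, 8, 3, 9, 10, 5, 1, 4, 6, 2) via Δ²R.

Fulton essential set (5 of the 29 Rothe cells):

[(2, 6, 0), (5, 6, 1), (6, 2, 0), (6, 4, 1), (9, 2, 1)]


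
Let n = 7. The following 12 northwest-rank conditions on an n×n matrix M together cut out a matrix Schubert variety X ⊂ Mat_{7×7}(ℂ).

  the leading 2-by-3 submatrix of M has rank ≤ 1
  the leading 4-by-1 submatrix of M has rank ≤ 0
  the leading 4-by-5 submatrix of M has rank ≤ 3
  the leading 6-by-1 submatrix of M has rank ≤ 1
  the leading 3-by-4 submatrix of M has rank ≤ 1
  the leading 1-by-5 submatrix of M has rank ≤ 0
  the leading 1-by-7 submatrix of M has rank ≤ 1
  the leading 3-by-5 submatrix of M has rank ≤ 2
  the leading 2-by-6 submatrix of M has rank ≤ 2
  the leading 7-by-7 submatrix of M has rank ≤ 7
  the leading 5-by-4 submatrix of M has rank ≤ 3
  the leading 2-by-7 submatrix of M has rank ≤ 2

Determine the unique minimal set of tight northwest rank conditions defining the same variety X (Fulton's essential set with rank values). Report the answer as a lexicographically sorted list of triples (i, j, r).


Rank table r_w(7×7) implied by the 12 constraints:

  R[1]: 0 0 0 0 0 1 1
  R[2]: 0 1 1 1 1 2 2
  R[3]: 0 1 1 1 2 3 3
  R[4]: 0 1 2 2 3 4 4
  R[5]: 1 2 3 3 4 5 5
  R[6]: 1 2 3 4 5 6 6
  R[7]: 1 2 3 4 5 6 7

so w = (6, 2, 5, 3, 1, 4, 7).

3 SE-corners of the 10-cell Rothe diagram give Ess(w):

[(1, 5, 0), (3, 4, 1), (4, 1, 0)]


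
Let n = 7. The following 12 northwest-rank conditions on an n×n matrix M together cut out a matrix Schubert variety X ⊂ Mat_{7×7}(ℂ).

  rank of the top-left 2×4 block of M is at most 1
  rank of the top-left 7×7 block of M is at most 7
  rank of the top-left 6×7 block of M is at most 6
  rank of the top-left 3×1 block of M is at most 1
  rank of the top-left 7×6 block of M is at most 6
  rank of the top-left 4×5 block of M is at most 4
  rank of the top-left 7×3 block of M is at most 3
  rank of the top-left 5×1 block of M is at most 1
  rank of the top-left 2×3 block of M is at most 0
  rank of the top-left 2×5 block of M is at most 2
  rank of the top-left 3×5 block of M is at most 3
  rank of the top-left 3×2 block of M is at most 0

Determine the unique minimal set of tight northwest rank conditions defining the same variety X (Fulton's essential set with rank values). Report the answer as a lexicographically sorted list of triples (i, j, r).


Rank table r_w(7×7) implied by the 12 constraints:

  R[1]: 0 0 0 1 1 1 1
  R[2]: 0 0 0 1 2 2 2
  R[3]: 0 0 1 2 3 3 3
  R[4]: 1 1 2 3 4 4 4
  R[5]: 1 2 3 4 5 5 5
  R[6]: 1 2 3 4 5 6 6
  R[7]: 1 2 3 4 5 6 7

the unique w with this rank table is (4, 5, 3, 1, 2, 6, 7).

ℓ(w)=8; the 2 essential cells (i,j,r):

[(2, 3, 0), (3, 2, 0)]


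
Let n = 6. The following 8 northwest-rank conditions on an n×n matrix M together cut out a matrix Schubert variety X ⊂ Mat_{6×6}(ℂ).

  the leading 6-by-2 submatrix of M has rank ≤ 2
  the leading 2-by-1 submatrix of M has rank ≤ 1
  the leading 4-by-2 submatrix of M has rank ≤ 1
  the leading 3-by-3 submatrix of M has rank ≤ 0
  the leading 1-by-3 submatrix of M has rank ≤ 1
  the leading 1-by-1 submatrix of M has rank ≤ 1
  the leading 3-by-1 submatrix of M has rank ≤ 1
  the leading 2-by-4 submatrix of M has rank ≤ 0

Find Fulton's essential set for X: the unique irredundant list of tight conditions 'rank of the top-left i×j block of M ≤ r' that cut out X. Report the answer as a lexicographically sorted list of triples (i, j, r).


Recovering R(i,j) via the rank-extension bound from the 8 conditions:

  R[1]: 0 | 0 | 0 | 0 | 1 | 1
  R[2]: 0 | 0 | 0 | 0 | 1 | 2
  R[3]: 0 | 0 | 0 | 1 | 2 | 3
  R[4]: 1 | 1 | 1 | 2 | 3 | 4
  R[5]: 1 | 2 | 2 | 3 | 4 | 5
  R[6]: 1 | 2 | 3 | 4 | 5 | 6

reading off 1-entries of Δ²R: w = (5, 6, 4, 1, 2, 3).

2 SE-corners of the 11-cell Rothe diagram give Ess(w):

[(2, 4, 0), (3, 3, 0)]


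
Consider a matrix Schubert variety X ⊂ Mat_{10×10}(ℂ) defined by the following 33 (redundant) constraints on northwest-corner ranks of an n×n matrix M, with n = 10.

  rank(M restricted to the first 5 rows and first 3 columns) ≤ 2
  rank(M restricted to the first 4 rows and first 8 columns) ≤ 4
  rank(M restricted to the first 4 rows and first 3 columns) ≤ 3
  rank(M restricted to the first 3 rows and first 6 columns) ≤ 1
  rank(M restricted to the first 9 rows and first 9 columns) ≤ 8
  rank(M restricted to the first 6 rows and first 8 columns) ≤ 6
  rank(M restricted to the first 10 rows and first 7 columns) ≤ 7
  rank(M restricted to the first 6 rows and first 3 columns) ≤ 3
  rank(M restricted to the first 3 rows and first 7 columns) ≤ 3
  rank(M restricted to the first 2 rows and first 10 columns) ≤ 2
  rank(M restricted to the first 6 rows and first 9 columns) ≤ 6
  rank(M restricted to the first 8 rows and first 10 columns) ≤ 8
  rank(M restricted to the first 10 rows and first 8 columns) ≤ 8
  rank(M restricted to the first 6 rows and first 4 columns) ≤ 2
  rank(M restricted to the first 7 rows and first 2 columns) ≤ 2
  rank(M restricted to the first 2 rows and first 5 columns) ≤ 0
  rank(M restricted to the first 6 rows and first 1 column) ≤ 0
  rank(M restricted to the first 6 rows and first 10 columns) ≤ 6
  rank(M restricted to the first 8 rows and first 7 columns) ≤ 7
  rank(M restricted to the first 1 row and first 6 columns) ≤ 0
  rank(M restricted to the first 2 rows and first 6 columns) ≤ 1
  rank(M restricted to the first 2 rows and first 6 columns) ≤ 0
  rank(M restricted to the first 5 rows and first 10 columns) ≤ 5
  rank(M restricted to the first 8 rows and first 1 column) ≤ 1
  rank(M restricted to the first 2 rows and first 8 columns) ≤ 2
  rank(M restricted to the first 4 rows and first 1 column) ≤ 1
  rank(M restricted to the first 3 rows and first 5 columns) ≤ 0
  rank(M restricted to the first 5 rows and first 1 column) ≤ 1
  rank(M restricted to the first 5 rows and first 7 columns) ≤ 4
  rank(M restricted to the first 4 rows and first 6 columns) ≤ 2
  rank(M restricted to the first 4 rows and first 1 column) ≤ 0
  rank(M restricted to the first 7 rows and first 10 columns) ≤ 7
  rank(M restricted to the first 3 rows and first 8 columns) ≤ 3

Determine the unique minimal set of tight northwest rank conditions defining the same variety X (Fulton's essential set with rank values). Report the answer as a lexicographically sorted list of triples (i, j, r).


Computing R[i][j] = min implied NW-rank bound (n=10, 33 conditions):

  0, 0, 0, 0, 0, 0, 1, 1, 1, 1
  0, 0, 0, 0, 0, 0, 1, 2, 2, 2
  0, 0, 0, 0, 0, 1, 2, 3, 3, 3
  0, 1, 1, 1, 1, 2, 3, 4, 4, 4
  0, 1, 2, 2, 2, 3, 4, 5, 5, 5
  0, 1, 2, 2, 3, 4, 5, 6, 6, 6
  1, 2, 3, 3, 4, 5, 6, 7, 7, 7
  1, 2, 3, 4, 5, 6, 7, 8, 8, 8
  1, 2, 3, 4, 5, 6, 7, 8, 8, 9
  1, 2, 3, 4, 5, 6, 7, 8, 9, 10

hence w(1..10) = (7, 8, 6, 2, 3, 5, 1, 4, 10, 9).

5 SE-corners of the 22-cell Rothe diagram give Ess(w):

[(2, 6, 0), (3, 5, 0), (6, 1, 0), (6, 4, 2), (9, 9, 8)]


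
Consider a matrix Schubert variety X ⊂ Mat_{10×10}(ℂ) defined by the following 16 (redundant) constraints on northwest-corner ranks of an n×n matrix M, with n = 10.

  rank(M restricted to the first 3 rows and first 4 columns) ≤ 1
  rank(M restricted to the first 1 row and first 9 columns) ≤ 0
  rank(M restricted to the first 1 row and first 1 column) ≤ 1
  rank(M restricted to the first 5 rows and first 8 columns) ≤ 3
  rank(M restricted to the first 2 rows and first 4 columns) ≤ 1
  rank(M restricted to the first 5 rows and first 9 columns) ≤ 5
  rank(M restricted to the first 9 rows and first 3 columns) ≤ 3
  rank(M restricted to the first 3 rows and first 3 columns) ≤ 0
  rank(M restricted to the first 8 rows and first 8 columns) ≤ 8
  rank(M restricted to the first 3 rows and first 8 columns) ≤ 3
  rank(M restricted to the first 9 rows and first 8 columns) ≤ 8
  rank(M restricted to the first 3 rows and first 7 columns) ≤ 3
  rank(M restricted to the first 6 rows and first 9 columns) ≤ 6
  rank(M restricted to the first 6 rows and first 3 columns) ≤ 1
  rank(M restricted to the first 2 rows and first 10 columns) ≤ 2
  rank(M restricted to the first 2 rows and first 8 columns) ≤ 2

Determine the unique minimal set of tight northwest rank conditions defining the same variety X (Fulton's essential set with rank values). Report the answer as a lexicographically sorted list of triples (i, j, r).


Reconstructing r_w from the 16 given conditions:

  R[1]: 0 0 0 0 0 0 0 0 0 1
  R[2]: 0 0 0 1 1 1 1 1 1 2
  R[3]: 0 0 0 1 2 2 2 2 2 3
  R[4]: 1 1 1 2 3 3 3 3 3 4
  R[5]: 1 1 1 2 3 3 3 3 4 5
  R[6]: 1 1 1 2 3 4 4 4 5 6
  R[7]: 1 2 2 3 4 5 5 5 6 7
  R[8]: 1 2 3 4 5 6 6 6 7 8
  R[9]: 1 2 3 4 5 6 7 7 8 9
  R[10]: 1 2 3 4 5 6 7 8 9 10

reading off 1-entries of Δ²R: w = (10, 4, 5, 1, 9, 6, 2, 3, 7, 8).

Rothe diagram D(w) (22 cells), 4 SE-corners (essential conditions):

[(1, 9, 0), (3, 3, 0), (5, 8, 3), (6, 3, 1)]


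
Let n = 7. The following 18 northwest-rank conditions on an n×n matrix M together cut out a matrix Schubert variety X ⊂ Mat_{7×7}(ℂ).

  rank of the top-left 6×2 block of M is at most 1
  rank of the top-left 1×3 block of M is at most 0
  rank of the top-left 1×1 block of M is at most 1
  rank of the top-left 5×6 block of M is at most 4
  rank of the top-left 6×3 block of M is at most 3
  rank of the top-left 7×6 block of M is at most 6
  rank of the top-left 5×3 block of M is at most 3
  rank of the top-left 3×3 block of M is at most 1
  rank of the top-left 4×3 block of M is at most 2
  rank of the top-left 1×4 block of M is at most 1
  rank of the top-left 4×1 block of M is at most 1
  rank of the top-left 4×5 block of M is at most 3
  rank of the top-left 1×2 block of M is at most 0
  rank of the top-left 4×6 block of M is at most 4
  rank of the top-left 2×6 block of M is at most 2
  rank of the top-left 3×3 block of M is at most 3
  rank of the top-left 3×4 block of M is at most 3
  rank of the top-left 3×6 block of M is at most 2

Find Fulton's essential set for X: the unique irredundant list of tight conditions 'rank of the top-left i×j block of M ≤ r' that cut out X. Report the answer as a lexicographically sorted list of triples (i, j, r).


The tightest implied rank at each (i,j), from the 18 conditions:

  0 | 0 | 0 | 1 | 1 | 1 | 1
  1 | 1 | 1 | 2 | 2 | 2 | 2
  1 | 1 | 1 | 2 | 2 | 2 | 3
  1 | 1 | 2 | 3 | 3 | 3 | 4
  1 | 1 | 2 | 3 | 4 | 4 | 5
  1 | 1 | 2 | 3 | 4 | 5 | 6
  1 | 2 | 3 | 4 | 5 | 6 | 7

giving w = (4, 1, 7, 3, 5, 6, 2) via Δ²R.

Fulton essential set (4 of the 10 Rothe cells):

[(1, 3, 0), (3, 3, 1), (3, 6, 2), (6, 2, 1)]


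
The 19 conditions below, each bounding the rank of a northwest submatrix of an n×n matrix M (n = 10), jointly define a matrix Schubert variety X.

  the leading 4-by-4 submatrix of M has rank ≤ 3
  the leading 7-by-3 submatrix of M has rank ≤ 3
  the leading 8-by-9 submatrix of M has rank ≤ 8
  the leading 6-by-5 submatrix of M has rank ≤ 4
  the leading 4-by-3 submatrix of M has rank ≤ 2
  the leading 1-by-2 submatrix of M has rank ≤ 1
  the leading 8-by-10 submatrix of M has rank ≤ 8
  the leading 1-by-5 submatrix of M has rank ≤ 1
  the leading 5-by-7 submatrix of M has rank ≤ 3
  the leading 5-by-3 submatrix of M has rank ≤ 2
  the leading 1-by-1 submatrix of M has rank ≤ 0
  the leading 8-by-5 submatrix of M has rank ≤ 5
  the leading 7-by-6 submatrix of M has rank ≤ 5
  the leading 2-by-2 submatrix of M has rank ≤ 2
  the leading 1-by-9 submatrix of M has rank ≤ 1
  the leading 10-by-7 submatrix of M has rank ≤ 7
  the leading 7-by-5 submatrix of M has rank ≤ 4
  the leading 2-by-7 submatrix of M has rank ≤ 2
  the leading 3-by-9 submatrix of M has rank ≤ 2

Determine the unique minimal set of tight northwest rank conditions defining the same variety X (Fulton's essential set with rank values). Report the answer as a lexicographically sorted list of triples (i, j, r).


Reconstructing r_w from the 19 given conditions:

  0, 1, 1, 1, 1, 1, 1, 1, 1, 1
  1, 2, 2, 2, 2, 2, 2, 2, 2, 2
  1, 2, 2, 2, 2, 2, 2, 2, 2, 3
  1, 2, 2, 3, 3, 3, 3, 3, 3, 4
  1, 2, 2, 3, 3, 3, 3, 4, 4, 5
  1, 2, 3, 4, 4, 4, 4, 5, 5, 6
  1, 2, 3, 4, 4, 5, 5, 6, 6, 7
  1, 2, 3, 4, 5, 6, 6, 7, 7, 8
  1, 2, 3, 4, 5, 6, 7, 8, 8, 9
  1, 2, 3, 4, 5, 6, 7, 8, 9, 10

reading off 1-entries of Δ²R: w = (2, 1, 10, 4, 8, 3, 6, 5, 7, 9).

5 SE-corners of the 14-cell Rothe diagram give Ess(w):

[(1, 1, 0), (3, 9, 2), (5, 3, 2), (5, 7, 3), (7, 5, 4)]


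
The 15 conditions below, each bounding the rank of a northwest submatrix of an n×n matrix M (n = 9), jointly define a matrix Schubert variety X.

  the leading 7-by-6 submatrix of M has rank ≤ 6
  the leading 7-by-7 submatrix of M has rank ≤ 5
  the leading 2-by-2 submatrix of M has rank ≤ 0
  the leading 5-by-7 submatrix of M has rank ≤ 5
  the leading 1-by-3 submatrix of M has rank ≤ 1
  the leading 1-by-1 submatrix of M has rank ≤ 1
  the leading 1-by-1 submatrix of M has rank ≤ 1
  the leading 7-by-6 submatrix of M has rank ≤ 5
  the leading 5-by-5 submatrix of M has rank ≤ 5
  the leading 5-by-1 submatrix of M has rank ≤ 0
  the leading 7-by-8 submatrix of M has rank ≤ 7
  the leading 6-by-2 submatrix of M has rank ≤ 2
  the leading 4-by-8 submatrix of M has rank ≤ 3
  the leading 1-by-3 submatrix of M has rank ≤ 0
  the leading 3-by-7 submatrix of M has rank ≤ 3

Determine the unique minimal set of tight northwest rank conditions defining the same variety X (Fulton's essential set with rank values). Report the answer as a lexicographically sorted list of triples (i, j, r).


The tightest implied rank at each (i,j), from the 15 conditions:

  0, 0, 0, 1, 1, 1, 1, 1, 1
  0, 0, 1, 2, 2, 2, 2, 2, 2
  0, 1, 2, 3, 3, 3, 3, 3, 3
  0, 1, 2, 3, 3, 3, 3, 3, 4
  0, 1, 2, 3, 4, 4, 4, 4, 5
  1, 2, 3, 4, 5, 5, 5, 5, 6
  1, 2, 3, 4, 5, 5, 5, 6, 7
  1, 2, 3, 4, 5, 6, 6, 7, 8
  1, 2, 3, 4, 5, 6, 7, 8, 9

the unique w with this rank table is (4, 3, 2, 9, 5, 1, 8, 6, 7).

D(w) has 14 cells with 5 SE-corners; essential set:

[(1, 3, 0), (2, 2, 0), (4, 8, 3), (5, 1, 0), (7, 7, 5)]


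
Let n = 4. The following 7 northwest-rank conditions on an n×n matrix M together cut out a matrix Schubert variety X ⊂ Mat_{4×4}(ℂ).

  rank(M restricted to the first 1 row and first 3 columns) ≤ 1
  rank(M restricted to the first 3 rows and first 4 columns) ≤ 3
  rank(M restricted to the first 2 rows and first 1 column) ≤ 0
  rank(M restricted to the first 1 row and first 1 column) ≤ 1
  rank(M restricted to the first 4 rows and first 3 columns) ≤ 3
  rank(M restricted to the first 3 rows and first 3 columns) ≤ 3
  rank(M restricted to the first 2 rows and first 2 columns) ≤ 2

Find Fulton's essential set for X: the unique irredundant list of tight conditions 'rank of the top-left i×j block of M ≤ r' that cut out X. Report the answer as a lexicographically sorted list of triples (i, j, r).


Reconstructing r_w from the 7 given conditions:

  i=1: 0 | 1 | 1 | 1
  i=2: 0 | 1 | 2 | 2
  i=3: 1 | 2 | 3 | 3
  i=4: 1 | 2 | 3 | 4

the unique w with this rank table is (2, 3, 1, 4).

D(w) has 2 cells with 1 SE-corner; essential set:

[(2, 1, 0)]


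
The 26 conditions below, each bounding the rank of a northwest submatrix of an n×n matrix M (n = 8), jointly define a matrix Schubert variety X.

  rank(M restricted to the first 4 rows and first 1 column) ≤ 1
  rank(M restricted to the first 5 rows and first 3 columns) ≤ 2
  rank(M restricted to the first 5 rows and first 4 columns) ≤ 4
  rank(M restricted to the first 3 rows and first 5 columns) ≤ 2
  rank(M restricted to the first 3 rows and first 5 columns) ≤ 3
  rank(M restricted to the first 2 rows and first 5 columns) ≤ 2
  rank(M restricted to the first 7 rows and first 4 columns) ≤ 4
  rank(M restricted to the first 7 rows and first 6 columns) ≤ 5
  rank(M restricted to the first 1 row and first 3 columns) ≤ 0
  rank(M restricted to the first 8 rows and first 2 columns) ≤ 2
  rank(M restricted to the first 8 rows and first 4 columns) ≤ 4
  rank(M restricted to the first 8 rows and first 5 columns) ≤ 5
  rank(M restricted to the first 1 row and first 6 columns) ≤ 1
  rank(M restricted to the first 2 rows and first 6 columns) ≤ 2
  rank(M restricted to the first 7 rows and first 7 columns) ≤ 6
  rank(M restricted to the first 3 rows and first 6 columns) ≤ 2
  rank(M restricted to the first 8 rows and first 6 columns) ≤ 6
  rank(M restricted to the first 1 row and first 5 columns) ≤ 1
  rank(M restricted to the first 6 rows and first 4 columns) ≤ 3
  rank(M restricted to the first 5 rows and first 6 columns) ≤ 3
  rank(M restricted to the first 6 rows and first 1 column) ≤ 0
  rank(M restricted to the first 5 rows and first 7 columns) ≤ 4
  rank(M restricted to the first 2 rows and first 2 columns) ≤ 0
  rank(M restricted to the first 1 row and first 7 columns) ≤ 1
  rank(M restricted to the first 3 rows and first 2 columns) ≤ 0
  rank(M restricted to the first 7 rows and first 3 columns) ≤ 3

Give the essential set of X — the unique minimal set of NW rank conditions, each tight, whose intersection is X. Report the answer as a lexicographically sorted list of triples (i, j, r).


Propagating the 26 rank bounds to every northwest block:

  i=1: 0  0  0  1  1  1  1  1
  i=2: 0  0  1  2  2  2  2  2
  i=3: 0  0  1  2  2  2  3  3
  i=4: 0  1  2  3  3  3  4  4
  i=5: 0  1  2  3  3  3  4  5
  i=6: 0  1  2  3  4  4  5  6
  i=7: 1  2  3  4  5  5  6  7
  i=8: 1  2  3  4  5  6  7  8

hence w(1..8) = (4, 3, 7, 2, 8, 5, 1, 6).

Rothe diagram D(w) (14 cells), 5 SE-corners (essential conditions):

[(1, 3, 0), (3, 2, 0), (3, 6, 2), (5, 6, 3), (6, 1, 0)]


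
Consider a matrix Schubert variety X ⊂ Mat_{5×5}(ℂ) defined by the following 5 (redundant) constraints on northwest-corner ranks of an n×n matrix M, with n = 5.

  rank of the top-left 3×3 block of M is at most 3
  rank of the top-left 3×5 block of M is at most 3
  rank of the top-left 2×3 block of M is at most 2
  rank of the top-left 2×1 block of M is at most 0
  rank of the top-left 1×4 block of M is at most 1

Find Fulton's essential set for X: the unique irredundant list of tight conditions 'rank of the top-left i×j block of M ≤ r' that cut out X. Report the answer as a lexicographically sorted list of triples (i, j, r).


Rank table r_w(5×5) implied by the 5 constraints:

  0 1 1 1 1
  0 1 2 2 2
  1 2 3 3 3
  1 2 3 4 4
  1 2 3 4 5

the unique w with this rank table is (2, 3, 1, 4, 5).

ℓ(w)=2; the 1 essential cell (i,j,r):

[(2, 1, 0)]


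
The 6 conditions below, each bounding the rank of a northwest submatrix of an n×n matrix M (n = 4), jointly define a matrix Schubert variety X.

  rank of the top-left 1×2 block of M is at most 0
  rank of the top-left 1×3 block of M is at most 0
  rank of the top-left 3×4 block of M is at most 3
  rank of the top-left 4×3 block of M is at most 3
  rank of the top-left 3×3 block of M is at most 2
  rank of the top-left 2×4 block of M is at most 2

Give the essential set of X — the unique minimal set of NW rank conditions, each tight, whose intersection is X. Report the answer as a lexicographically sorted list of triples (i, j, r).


Recovering R(i,j) via the rank-extension bound from the 6 conditions:

  R[1]: 0, 0, 0, 1
  R[2]: 1, 1, 1, 2
  R[3]: 1, 2, 2, 3
  R[4]: 1, 2, 3, 4

giving w = (4, 1, 2, 3) via Δ²R.

|D(w)|=3, |Ess(w)|=1:

[(1, 3, 0)]


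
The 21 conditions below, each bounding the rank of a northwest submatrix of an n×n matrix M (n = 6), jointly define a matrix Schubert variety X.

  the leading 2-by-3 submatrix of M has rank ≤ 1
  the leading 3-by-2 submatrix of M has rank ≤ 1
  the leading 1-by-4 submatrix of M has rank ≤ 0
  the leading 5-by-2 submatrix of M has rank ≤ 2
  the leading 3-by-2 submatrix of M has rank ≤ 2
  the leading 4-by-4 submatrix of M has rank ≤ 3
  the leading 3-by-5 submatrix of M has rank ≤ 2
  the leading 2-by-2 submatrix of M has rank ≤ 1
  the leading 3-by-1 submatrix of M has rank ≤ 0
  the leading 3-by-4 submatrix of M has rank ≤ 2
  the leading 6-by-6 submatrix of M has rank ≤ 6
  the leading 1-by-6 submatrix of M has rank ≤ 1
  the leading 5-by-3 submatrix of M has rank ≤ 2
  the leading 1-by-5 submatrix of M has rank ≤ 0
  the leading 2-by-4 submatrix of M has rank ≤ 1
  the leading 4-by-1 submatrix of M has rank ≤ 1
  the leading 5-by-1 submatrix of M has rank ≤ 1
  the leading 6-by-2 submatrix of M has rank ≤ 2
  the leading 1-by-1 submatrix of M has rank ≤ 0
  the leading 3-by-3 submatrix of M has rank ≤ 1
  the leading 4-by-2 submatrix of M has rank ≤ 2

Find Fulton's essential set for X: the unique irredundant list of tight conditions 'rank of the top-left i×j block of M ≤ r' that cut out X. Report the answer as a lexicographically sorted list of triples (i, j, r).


Rank table r_w(6×6) implied by the 21 constraints:

  0 0 0 0 0 1
  0 1 1 1 1 2
  0 1 1 2 2 3
  1 2 2 3 3 4
  1 2 2 3 4 5
  1 2 3 4 5 6

the unique w with this rank table is (6, 2, 4, 1, 5, 3).

D(w) has 9 cells with 4 SE-corners; essential set:

[(1, 5, 0), (3, 1, 0), (3, 3, 1), (5, 3, 2)]


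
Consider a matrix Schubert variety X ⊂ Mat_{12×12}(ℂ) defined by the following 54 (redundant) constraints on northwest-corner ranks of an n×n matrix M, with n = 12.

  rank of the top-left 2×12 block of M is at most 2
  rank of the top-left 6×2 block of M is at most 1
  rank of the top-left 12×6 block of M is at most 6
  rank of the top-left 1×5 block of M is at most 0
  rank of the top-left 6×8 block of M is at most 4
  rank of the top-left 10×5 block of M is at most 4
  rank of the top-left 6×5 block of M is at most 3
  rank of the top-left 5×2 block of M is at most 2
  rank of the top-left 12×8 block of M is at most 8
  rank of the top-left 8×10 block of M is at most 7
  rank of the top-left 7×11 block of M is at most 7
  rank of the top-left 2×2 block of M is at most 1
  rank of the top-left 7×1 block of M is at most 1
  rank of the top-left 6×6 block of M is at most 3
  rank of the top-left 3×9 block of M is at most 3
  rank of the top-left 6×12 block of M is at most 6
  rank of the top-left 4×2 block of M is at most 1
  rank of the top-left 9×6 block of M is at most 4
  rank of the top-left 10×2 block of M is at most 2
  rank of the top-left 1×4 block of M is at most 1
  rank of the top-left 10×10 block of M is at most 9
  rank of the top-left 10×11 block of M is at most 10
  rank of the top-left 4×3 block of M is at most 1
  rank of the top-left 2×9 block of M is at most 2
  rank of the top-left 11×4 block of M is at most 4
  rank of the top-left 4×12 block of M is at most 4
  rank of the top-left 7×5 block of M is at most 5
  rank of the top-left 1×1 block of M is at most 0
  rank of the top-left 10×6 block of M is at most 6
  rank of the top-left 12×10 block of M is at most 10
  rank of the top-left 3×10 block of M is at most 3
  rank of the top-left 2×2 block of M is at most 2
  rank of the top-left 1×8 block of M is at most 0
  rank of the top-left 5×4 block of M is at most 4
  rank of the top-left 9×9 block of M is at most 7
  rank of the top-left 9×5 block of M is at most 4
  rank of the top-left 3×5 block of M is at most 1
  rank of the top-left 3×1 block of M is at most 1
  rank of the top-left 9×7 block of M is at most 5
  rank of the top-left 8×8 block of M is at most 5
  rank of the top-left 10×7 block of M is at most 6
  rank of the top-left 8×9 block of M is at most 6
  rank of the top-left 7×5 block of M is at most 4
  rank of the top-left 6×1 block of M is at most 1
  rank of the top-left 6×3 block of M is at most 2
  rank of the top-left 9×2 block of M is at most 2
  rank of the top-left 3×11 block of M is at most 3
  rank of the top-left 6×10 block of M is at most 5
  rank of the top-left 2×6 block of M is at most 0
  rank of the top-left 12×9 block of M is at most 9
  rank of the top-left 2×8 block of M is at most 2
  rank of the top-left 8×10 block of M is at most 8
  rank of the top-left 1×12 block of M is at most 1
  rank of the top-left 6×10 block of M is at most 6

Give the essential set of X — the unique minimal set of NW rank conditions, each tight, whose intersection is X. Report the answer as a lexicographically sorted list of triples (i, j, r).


Recovering R(i,j) via the rank-extension bound from the 54 conditions:

  R[1]: 0 0 0 0 0 0 0 0 1 1 1 1
  R[2]: 0 0 0 0 0 0 1 1 2 2 2 2
  R[3]: 1 1 1 1 1 1 2 2 3 3 3 3
  R[4]: 1 1 1 2 2 2 3 3 4 4 4 4
  R[5]: 1 1 2 3 3 3 4 4 5 5 5 5
  R[6]: 1 1 2 3 3 3 4 4 5 5 6 6
  R[7]: 1 2 3 4 4 4 5 5 6 6 7 7
  R[8]: 1 2 3 4 4 4 5 5 6 7 8 8
  R[9]: 1 2 3 4 4 4 5 6 7 8 9 9
  R[10]: 1 2 3 4 4 5 6 7 8 9 10 10
  R[11]: 1 2 3 4 5 6 7 8 9 10 11 11
  R[12]: 1 2 3 4 5 6 7 8 9 10 11 12

hence w(1..12) = (9, 7, 1, 4, 3, 11, 2, 10, 8, 6, 5, 12).

ℓ(w)=28; the 10 essential cells (i,j,r):

[(1, 8, 0), (2, 6, 0), (4, 3, 1), (6, 2, 1), (6, 6, 3), (6, 8, 4), (6, 10, 5), (8, 8, 5), (9, 6, 4), (10, 5, 4)]
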